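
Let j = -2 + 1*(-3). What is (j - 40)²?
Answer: 2025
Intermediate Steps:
j = -5 (j = -2 - 3 = -5)
(j - 40)² = (-5 - 40)² = (-45)² = 2025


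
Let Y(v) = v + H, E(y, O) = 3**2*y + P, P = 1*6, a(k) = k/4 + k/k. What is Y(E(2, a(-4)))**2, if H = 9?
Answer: 1089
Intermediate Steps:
a(k) = 1 + k/4 (a(k) = k*(1/4) + 1 = k/4 + 1 = 1 + k/4)
P = 6
E(y, O) = 6 + 9*y (E(y, O) = 3**2*y + 6 = 9*y + 6 = 6 + 9*y)
Y(v) = 9 + v (Y(v) = v + 9 = 9 + v)
Y(E(2, a(-4)))**2 = (9 + (6 + 9*2))**2 = (9 + (6 + 18))**2 = (9 + 24)**2 = 33**2 = 1089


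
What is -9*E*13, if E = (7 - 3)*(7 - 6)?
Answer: -468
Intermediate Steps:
E = 4 (E = 4*1 = 4)
-9*E*13 = -9*4*13 = -36*13 = -468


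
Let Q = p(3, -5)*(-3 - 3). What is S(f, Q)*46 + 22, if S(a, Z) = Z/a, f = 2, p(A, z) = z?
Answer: 712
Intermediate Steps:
Q = 30 (Q = -5*(-3 - 3) = -5*(-6) = 30)
S(f, Q)*46 + 22 = (30/2)*46 + 22 = (30*(½))*46 + 22 = 15*46 + 22 = 690 + 22 = 712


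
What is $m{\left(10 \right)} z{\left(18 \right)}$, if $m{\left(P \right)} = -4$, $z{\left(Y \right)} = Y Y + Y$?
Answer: $-1368$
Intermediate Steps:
$z{\left(Y \right)} = Y + Y^{2}$ ($z{\left(Y \right)} = Y^{2} + Y = Y + Y^{2}$)
$m{\left(10 \right)} z{\left(18 \right)} = - 4 \cdot 18 \left(1 + 18\right) = - 4 \cdot 18 \cdot 19 = \left(-4\right) 342 = -1368$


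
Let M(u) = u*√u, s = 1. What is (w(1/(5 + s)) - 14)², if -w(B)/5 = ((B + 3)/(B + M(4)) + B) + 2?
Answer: 61952641/86436 ≈ 716.75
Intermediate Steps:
M(u) = u^(3/2)
w(B) = -10 - 5*B - 5*(3 + B)/(8 + B) (w(B) = -5*(((B + 3)/(B + 4^(3/2)) + B) + 2) = -5*(((3 + B)/(B + 8) + B) + 2) = -5*(((3 + B)/(8 + B) + B) + 2) = -5*((B + (3 + B)/(8 + B)) + 2) = -5*(2 + B + (3 + B)/(8 + B)) = -10 - 5*B - 5*(3 + B)/(8 + B))
(w(1/(5 + s)) - 14)² = (5*(-19 - (1/(5 + 1))² - 11/(5 + 1))/(8 + 1/(5 + 1)) - 14)² = (5*(-19 - (1/6)² - 11/6)/(8 + 1/6) - 14)² = (5*(-19 - (⅙)² - 11*⅙)/(8 + ⅙) - 14)² = (5*(-19 - 1*1/36 - 11/6)/(49/6) - 14)² = (5*(6/49)*(-19 - 1/36 - 11/6) - 14)² = (5*(6/49)*(-751/36) - 14)² = (-3755/294 - 14)² = (-7871/294)² = 61952641/86436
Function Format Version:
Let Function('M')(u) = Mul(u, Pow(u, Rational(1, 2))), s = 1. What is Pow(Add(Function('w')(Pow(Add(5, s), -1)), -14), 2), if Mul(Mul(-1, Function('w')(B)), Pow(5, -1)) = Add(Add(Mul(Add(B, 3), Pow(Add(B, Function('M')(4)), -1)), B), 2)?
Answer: Rational(61952641, 86436) ≈ 716.75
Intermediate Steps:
Function('M')(u) = Pow(u, Rational(3, 2))
Function('w')(B) = Add(-10, Mul(-5, B), Mul(-5, Pow(Add(8, B), -1), Add(3, B))) (Function('w')(B) = Mul(-5, Add(Add(Mul(Add(B, 3), Pow(Add(B, Pow(4, Rational(3, 2))), -1)), B), 2)) = Mul(-5, Add(Add(Mul(Add(3, B), Pow(Add(B, 8), -1)), B), 2)) = Mul(-5, Add(Add(Mul(Add(3, B), Pow(Add(8, B), -1)), B), 2)) = Mul(-5, Add(Add(Mul(Pow(Add(8, B), -1), Add(3, B)), B), 2)) = Mul(-5, Add(Add(B, Mul(Pow(Add(8, B), -1), Add(3, B))), 2)) = Mul(-5, Add(2, B, Mul(Pow(Add(8, B), -1), Add(3, B)))) = Add(-10, Mul(-5, B), Mul(-5, Pow(Add(8, B), -1), Add(3, B))))
Pow(Add(Function('w')(Pow(Add(5, s), -1)), -14), 2) = Pow(Add(Mul(5, Pow(Add(8, Pow(Add(5, 1), -1)), -1), Add(-19, Mul(-1, Pow(Pow(Add(5, 1), -1), 2)), Mul(-11, Pow(Add(5, 1), -1)))), -14), 2) = Pow(Add(Mul(5, Pow(Add(8, Pow(6, -1)), -1), Add(-19, Mul(-1, Pow(Pow(6, -1), 2)), Mul(-11, Pow(6, -1)))), -14), 2) = Pow(Add(Mul(5, Pow(Add(8, Rational(1, 6)), -1), Add(-19, Mul(-1, Pow(Rational(1, 6), 2)), Mul(-11, Rational(1, 6)))), -14), 2) = Pow(Add(Mul(5, Pow(Rational(49, 6), -1), Add(-19, Mul(-1, Rational(1, 36)), Rational(-11, 6))), -14), 2) = Pow(Add(Mul(5, Rational(6, 49), Add(-19, Rational(-1, 36), Rational(-11, 6))), -14), 2) = Pow(Add(Mul(5, Rational(6, 49), Rational(-751, 36)), -14), 2) = Pow(Add(Rational(-3755, 294), -14), 2) = Pow(Rational(-7871, 294), 2) = Rational(61952641, 86436)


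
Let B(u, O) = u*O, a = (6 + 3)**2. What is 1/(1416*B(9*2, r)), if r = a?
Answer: 1/2064528 ≈ 4.8437e-7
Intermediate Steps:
a = 81 (a = 9**2 = 81)
r = 81
B(u, O) = O*u
1/(1416*B(9*2, r)) = 1/(1416*((81*(9*2)))) = 1/(1416*((81*18))) = (1/1416)/1458 = (1/1416)*(1/1458) = 1/2064528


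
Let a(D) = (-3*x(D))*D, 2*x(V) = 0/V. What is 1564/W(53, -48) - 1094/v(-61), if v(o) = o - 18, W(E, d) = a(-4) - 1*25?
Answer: -96206/1975 ≈ -48.712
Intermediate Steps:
x(V) = 0 (x(V) = (0/V)/2 = (½)*0 = 0)
a(D) = 0 (a(D) = (-3*0)*D = 0*D = 0)
W(E, d) = -25 (W(E, d) = 0 - 1*25 = 0 - 25 = -25)
v(o) = -18 + o
1564/W(53, -48) - 1094/v(-61) = 1564/(-25) - 1094/(-18 - 61) = 1564*(-1/25) - 1094/(-79) = -1564/25 - 1094*(-1/79) = -1564/25 + 1094/79 = -96206/1975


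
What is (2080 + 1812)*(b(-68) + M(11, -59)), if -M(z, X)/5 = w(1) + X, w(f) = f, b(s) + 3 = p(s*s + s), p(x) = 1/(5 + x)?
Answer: 5094659136/4561 ≈ 1.1170e+6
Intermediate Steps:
b(s) = -3 + 1/(5 + s + s²) (b(s) = -3 + 1/(5 + (s*s + s)) = -3 + 1/(5 + (s² + s)) = -3 + 1/(5 + (s + s²)) = -3 + 1/(5 + s + s²))
M(z, X) = -5 - 5*X (M(z, X) = -5*(1 + X) = -5 - 5*X)
(2080 + 1812)*(b(-68) + M(11, -59)) = (2080 + 1812)*((-3 + 1/(5 - 68*(1 - 68))) + (-5 - 5*(-59))) = 3892*((-3 + 1/(5 - 68*(-67))) + (-5 + 295)) = 3892*((-3 + 1/(5 + 4556)) + 290) = 3892*((-3 + 1/4561) + 290) = 3892*(-13682/4561 + 290) = 3892*(1309008/4561) = 5094659136/4561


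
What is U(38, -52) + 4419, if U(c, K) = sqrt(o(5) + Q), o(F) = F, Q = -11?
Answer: 4419 + I*sqrt(6) ≈ 4419.0 + 2.4495*I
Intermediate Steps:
U(c, K) = I*sqrt(6) (U(c, K) = sqrt(5 - 11) = sqrt(-6) = I*sqrt(6))
U(38, -52) + 4419 = I*sqrt(6) + 4419 = 4419 + I*sqrt(6)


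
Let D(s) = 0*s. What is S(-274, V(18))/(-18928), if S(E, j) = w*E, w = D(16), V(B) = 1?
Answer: 0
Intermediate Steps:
D(s) = 0
w = 0
S(E, j) = 0 (S(E, j) = 0*E = 0)
S(-274, V(18))/(-18928) = 0/(-18928) = 0*(-1/18928) = 0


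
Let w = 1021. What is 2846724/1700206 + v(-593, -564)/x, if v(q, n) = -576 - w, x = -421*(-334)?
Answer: 198787009777/119536383242 ≈ 1.6630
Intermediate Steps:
x = 140614
v(q, n) = -1597 (v(q, n) = -576 - 1*1021 = -576 - 1021 = -1597)
2846724/1700206 + v(-593, -564)/x = 2846724/1700206 - 1597/140614 = 2846724*(1/1700206) - 1597*1/140614 = 1423362/850103 - 1597/140614 = 198787009777/119536383242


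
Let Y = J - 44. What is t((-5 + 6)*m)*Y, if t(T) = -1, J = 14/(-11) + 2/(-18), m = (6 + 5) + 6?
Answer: 4493/99 ≈ 45.384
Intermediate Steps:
m = 17 (m = 11 + 6 = 17)
J = -137/99 (J = 14*(-1/11) + 2*(-1/18) = -14/11 - ⅑ = -137/99 ≈ -1.3838)
Y = -4493/99 (Y = -137/99 - 44 = -4493/99 ≈ -45.384)
t((-5 + 6)*m)*Y = -1*(-4493/99) = 4493/99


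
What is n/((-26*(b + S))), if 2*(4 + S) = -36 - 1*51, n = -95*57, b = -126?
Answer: -5415/4511 ≈ -1.2004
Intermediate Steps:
n = -5415
S = -95/2 (S = -4 + (-36 - 1*51)/2 = -4 + (-36 - 51)/2 = -4 + (1/2)*(-87) = -4 - 87/2 = -95/2 ≈ -47.500)
n/((-26*(b + S))) = -5415*(-1/(26*(-126 - 95/2))) = -5415/((-26*(-347/2))) = -5415/4511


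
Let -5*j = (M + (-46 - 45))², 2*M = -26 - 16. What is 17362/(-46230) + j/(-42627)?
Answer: -6934535/21896069 ≈ -0.31670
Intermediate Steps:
M = -21 (M = (-26 - 16)/2 = (½)*(-42) = -21)
j = -12544/5 (j = -(-21 + (-46 - 45))²/5 = -(-21 - 91)²/5 = -⅕*(-112)² = -⅕*12544 = -12544/5 ≈ -2508.8)
17362/(-46230) + j/(-42627) = 17362/(-46230) - 12544/5/(-42627) = 17362*(-1/46230) - 12544/5*(-1/42627) = -8681/23115 + 12544/213135 = -6934535/21896069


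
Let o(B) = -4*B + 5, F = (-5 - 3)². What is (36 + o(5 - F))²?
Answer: 76729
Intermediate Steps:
F = 64 (F = (-8)² = 64)
o(B) = 5 - 4*B
(36 + o(5 - F))² = (36 + (5 - 4*(5 - 1*64)))² = (36 + (5 - 4*(5 - 64)))² = (36 + (5 - 4*(-59)))² = (36 + (5 + 236))² = (36 + 241)² = 277² = 76729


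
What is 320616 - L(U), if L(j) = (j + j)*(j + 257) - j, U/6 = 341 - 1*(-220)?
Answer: -24066054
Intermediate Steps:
U = 3366 (U = 6*(341 - 1*(-220)) = 6*(341 + 220) = 6*561 = 3366)
L(j) = -j + 2*j*(257 + j) (L(j) = (2*j)*(257 + j) - j = 2*j*(257 + j) - j = -j + 2*j*(257 + j))
320616 - L(U) = 320616 - 3366*(513 + 2*3366) = 320616 - 3366*(513 + 6732) = 320616 - 3366*7245 = 320616 - 1*24386670 = 320616 - 24386670 = -24066054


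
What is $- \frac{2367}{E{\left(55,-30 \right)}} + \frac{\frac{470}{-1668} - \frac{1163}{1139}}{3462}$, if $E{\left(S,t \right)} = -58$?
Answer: $\frac{3892074060899}{95370670548} \approx 40.81$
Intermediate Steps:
$- \frac{2367}{E{\left(55,-30 \right)}} + \frac{\frac{470}{-1668} - \frac{1163}{1139}}{3462} = - \frac{2367}{-58} + \frac{\frac{470}{-1668} - \frac{1163}{1139}}{3462} = \left(-2367\right) \left(- \frac{1}{58}\right) + \left(470 \left(- \frac{1}{1668}\right) - \frac{1163}{1139}\right) \frac{1}{3462} = \frac{2367}{58} + \left(- \frac{235}{834} - \frac{1163}{1139}\right) \frac{1}{3462} = \frac{2367}{58} - \frac{1237607}{3288643812} = \frac{3892074060899}{95370670548}$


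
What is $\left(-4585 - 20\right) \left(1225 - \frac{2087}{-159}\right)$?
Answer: $- \frac{302183170}{53} \approx -5.7016 \cdot 10^{6}$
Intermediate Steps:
$\left(-4585 - 20\right) \left(1225 - \frac{2087}{-159}\right) = - 4605 \left(1225 - - \frac{2087}{159}\right) = - 4605 \left(1225 + \frac{2087}{159}\right) = \left(-4605\right) \frac{196862}{159} = - \frac{302183170}{53}$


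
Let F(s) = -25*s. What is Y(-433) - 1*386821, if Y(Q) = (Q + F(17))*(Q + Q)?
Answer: 356207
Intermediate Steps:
Y(Q) = 2*Q*(-425 + Q) (Y(Q) = (Q - 25*17)*(Q + Q) = (Q - 425)*(2*Q) = (-425 + Q)*(2*Q) = 2*Q*(-425 + Q))
Y(-433) - 1*386821 = 2*(-433)*(-425 - 433) - 1*386821 = 2*(-433)*(-858) - 386821 = 743028 - 386821 = 356207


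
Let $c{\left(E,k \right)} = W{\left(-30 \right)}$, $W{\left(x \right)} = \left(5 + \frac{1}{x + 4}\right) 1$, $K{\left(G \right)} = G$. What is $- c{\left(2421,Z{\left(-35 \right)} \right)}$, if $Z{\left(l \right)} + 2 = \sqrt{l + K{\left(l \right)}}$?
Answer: $- \frac{129}{26} \approx -4.9615$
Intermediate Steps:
$W{\left(x \right)} = 5 + \frac{1}{4 + x}$ ($W{\left(x \right)} = \left(5 + \frac{1}{4 + x}\right) 1 = 5 + \frac{1}{4 + x}$)
$Z{\left(l \right)} = -2 + \sqrt{2} \sqrt{l}$ ($Z{\left(l \right)} = -2 + \sqrt{l + l} = -2 + \sqrt{2 l} = -2 + \sqrt{2} \sqrt{l}$)
$c{\left(E,k \right)} = \frac{129}{26}$ ($c{\left(E,k \right)} = \frac{21 + 5 \left(-30\right)}{4 - 30} = \frac{21 - 150}{-26} = \left(- \frac{1}{26}\right) \left(-129\right) = \frac{129}{26}$)
$- c{\left(2421,Z{\left(-35 \right)} \right)} = \left(-1\right) \frac{129}{26} = - \frac{129}{26}$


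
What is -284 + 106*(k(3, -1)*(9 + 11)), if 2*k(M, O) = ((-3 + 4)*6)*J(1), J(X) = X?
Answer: 6076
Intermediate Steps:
k(M, O) = 3 (k(M, O) = (((-3 + 4)*6)*1)/2 = ((1*6)*1)/2 = (6*1)/2 = (½)*6 = 3)
-284 + 106*(k(3, -1)*(9 + 11)) = -284 + 106*(3*(9 + 11)) = -284 + 106*(3*20) = -284 + 106*60 = -284 + 6360 = 6076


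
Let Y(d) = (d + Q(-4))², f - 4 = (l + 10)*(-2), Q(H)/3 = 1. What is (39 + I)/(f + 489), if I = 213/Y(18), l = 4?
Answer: 5804/68355 ≈ 0.084910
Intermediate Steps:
Q(H) = 3 (Q(H) = 3*1 = 3)
f = -24 (f = 4 + (4 + 10)*(-2) = 4 + 14*(-2) = 4 - 28 = -24)
Y(d) = (3 + d)² (Y(d) = (d + 3)² = (3 + d)²)
I = 71/147 (I = 213/((3 + 18)²) = 213/(21²) = 213/441 = 213*(1/441) = 71/147 ≈ 0.48299)
(39 + I)/(f + 489) = (39 + 71/147)/(-24 + 489) = (5804/147)/465 = (5804/147)*(1/465) = 5804/68355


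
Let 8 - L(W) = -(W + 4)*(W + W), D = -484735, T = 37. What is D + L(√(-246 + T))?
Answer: -485145 + 8*I*√209 ≈ -4.8515e+5 + 115.65*I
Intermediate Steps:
L(W) = 8 + 2*W*(4 + W) (L(W) = 8 - (-1)*(W + 4)*(W + W) = 8 - (-1)*(4 + W)*(2*W) = 8 - (-1)*2*W*(4 + W) = 8 - (-2)*W*(4 + W) = 8 + 2*W*(4 + W))
D + L(√(-246 + T)) = -484735 + (8 + 2*(√(-246 + 37))² + 8*√(-246 + 37)) = -484735 + (8 + 2*(√(-209))² + 8*√(-209)) = -484735 + (8 + 2*(I*√209)² + 8*(I*√209)) = -484735 + (8 + 2*(-209) + 8*I*√209) = -484735 + (8 - 418 + 8*I*√209) = -484735 + (-410 + 8*I*√209) = -485145 + 8*I*√209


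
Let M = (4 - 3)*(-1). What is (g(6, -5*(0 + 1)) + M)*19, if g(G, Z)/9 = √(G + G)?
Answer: -19 + 342*√3 ≈ 573.36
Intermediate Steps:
g(G, Z) = 9*√2*√G (g(G, Z) = 9*√(G + G) = 9*√(2*G) = 9*(√2*√G) = 9*√2*√G)
M = -1 (M = 1*(-1) = -1)
(g(6, -5*(0 + 1)) + M)*19 = (9*√2*√6 - 1)*19 = (18*√3 - 1)*19 = (-1 + 18*√3)*19 = -19 + 342*√3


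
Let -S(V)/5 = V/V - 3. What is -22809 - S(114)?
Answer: -22819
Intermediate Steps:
S(V) = 10 (S(V) = -5*(V/V - 3) = -5*(1 - 3) = -5*(-2) = 10)
-22809 - S(114) = -22809 - 1*10 = -22809 - 10 = -22819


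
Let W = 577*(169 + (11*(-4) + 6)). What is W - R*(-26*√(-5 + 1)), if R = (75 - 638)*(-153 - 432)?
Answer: 75587 + 17126460*I ≈ 75587.0 + 1.7126e+7*I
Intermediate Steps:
R = 329355 (R = -563*(-585) = 329355)
W = 75587 (W = 577*(169 + (-44 + 6)) = 577*(169 - 38) = 577*131 = 75587)
W - R*(-26*√(-5 + 1)) = 75587 - 329355*(-26*√(-5 + 1)) = 75587 - 329355*(-52*I) = 75587 - (-17126460)*I = 75587 + 17126460*I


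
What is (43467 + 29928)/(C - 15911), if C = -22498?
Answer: -3495/1829 ≈ -1.9109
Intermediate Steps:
(43467 + 29928)/(C - 15911) = (43467 + 29928)/(-22498 - 15911) = 73395/(-38409) = 73395*(-1/38409) = -3495/1829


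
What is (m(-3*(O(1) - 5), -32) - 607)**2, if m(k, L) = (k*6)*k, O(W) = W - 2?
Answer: 1787569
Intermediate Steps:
O(W) = -2 + W
m(k, L) = 6*k**2 (m(k, L) = (6*k)*k = 6*k**2)
(m(-3*(O(1) - 5), -32) - 607)**2 = (6*(-3*((-2 + 1) - 5))**2 - 607)**2 = (6*(-3*(-1 - 5))**2 - 607)**2 = (6*(-3*(-6))**2 - 607)**2 = (6*18**2 - 607)**2 = (6*324 - 607)**2 = (1944 - 607)**2 = 1337**2 = 1787569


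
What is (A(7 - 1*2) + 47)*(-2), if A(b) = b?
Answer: -104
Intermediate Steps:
(A(7 - 1*2) + 47)*(-2) = ((7 - 1*2) + 47)*(-2) = ((7 - 2) + 47)*(-2) = (5 + 47)*(-2) = 52*(-2) = -104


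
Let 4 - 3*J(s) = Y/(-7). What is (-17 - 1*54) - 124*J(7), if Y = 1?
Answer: -5087/21 ≈ -242.24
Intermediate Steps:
J(s) = 29/21 (J(s) = 4/3 - 1/(3*(-7)) = 4/3 - (-1)/(3*7) = 4/3 - 1/3*(-1/7) = 4/3 + 1/21 = 29/21)
(-17 - 1*54) - 124*J(7) = (-17 - 1*54) - 124*29/21 = (-17 - 54) - 3596/21 = -71 - 3596/21 = -5087/21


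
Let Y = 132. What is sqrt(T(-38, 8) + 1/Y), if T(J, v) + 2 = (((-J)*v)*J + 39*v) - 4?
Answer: I*sqrt(48987543)/66 ≈ 106.05*I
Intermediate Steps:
T(J, v) = -6 + 39*v - v*J**2 (T(J, v) = -2 + ((((-J)*v)*J + 39*v) - 4) = -2 + (((-J*v)*J + 39*v) - 4) = -2 + ((-v*J**2 + 39*v) - 4) = -2 + ((39*v - v*J**2) - 4) = -2 + (-4 + 39*v - v*J**2) = -6 + 39*v - v*J**2)
sqrt(T(-38, 8) + 1/Y) = sqrt((-6 + 39*8 - 1*8*(-38)**2) + 1/132) = sqrt((-6 + 312 - 1*8*1444) + 1/132) = sqrt((-6 + 312 - 11552) + 1/132) = sqrt(-11246 + 1/132) = sqrt(-1484471/132) = I*sqrt(48987543)/66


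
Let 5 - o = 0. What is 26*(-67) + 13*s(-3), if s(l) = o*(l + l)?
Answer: -2132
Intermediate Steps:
o = 5 (o = 5 - 1*0 = 5 + 0 = 5)
s(l) = 10*l (s(l) = 5*(l + l) = 5*(2*l) = 10*l)
26*(-67) + 13*s(-3) = 26*(-67) + 13*(10*(-3)) = -1742 + 13*(-30) = -1742 - 390 = -2132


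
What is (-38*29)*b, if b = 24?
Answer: -26448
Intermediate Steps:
(-38*29)*b = -38*29*24 = -1102*24 = -26448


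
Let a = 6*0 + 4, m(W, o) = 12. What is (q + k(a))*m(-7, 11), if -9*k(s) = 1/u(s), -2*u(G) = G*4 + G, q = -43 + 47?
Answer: 722/15 ≈ 48.133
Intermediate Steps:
q = 4
u(G) = -5*G/2 (u(G) = -(G*4 + G)/2 = -(4*G + G)/2 = -5*G/2)
a = 4 (a = 0 + 4 = 4)
k(s) = 2/(45*s) (k(s) = -(-2/(5*s))/9 = -(-2)/(45*s) = 2/(45*s))
(q + k(a))*m(-7, 11) = (4 + (2/45)/4)*12 = (4 + (2/45)*(¼))*12 = (4 + 1/90)*12 = (361/90)*12 = 722/15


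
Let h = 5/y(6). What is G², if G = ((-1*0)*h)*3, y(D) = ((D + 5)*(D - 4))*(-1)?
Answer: 0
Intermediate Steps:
y(D) = -(-4 + D)*(5 + D) (y(D) = ((5 + D)*(-4 + D))*(-1) = ((-4 + D)*(5 + D))*(-1) = -(-4 + D)*(5 + D))
h = -5/22 (h = 5/(20 - 1*6 - 1*6²) = 5/(20 - 6 - 1*36) = 5/(20 - 6 - 36) = 5/(-22) = 5*(-1/22) = -5/22 ≈ -0.22727)
G = 0 (G = (-1*0*(-5/22))*3 = (0*(-5/22))*3 = 0*3 = 0)
G² = 0² = 0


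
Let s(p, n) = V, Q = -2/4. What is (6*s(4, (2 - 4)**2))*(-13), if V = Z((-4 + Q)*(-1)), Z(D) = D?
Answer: -351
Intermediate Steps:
Q = -1/2 (Q = -2*1/4 = -1/2 ≈ -0.50000)
V = 9/2 (V = (-4 - 1/2)*(-1) = -9/2*(-1) = 9/2 ≈ 4.5000)
s(p, n) = 9/2
(6*s(4, (2 - 4)**2))*(-13) = (6*(9/2))*(-13) = 27*(-13) = -351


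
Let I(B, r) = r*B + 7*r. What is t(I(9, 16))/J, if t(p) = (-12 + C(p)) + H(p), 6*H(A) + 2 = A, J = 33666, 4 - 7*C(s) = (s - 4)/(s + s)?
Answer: 82883/90494208 ≈ 0.00091589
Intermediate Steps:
C(s) = 4/7 - (-4 + s)/(14*s) (C(s) = 4/7 - (s - 4)/(7*(s + s)) = 4/7 - (-4 + s)/(7*(2*s)) = 4/7 - (-4 + s)*1/(2*s)/7 = 4/7 - (-4 + s)/(14*s))
I(B, r) = 7*r + B*r (I(B, r) = B*r + 7*r = 7*r + B*r)
H(A) = -⅓ + A/6
t(p) = -37/3 + p/6 + (4 + 7*p)/(14*p) (t(p) = (-12 + (4 + 7*p)/(14*p)) + (-⅓ + p/6) = -37/3 + p/6 + (4 + 7*p)/(14*p))
t(I(9, 16))/J = (-71/6 + (16*(7 + 9))/6 + 2/(7*((16*(7 + 9)))))/33666 = (-71/6 + (16*16)/6 + 2/(7*((16*16))))*(1/33666) = (-71/6 + (⅙)*256 + (2/7)/256)*(1/33666) = (-71/6 + 128/3 + (2/7)*(1/256))*(1/33666) = (-71/6 + 128/3 + 1/896)*(1/33666) = (82883/2688)*(1/33666) = 82883/90494208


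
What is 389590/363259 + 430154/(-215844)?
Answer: -36083323963/39203637798 ≈ -0.92041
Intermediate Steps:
389590/363259 + 430154/(-215844) = 389590*(1/363259) + 430154*(-1/215844) = 389590/363259 - 215077/107922 = -36083323963/39203637798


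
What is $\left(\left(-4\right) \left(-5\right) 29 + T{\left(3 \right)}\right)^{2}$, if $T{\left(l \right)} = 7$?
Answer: $344569$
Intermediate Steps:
$\left(\left(-4\right) \left(-5\right) 29 + T{\left(3 \right)}\right)^{2} = \left(\left(-4\right) \left(-5\right) 29 + 7\right)^{2} = \left(20 \cdot 29 + 7\right)^{2} = \left(580 + 7\right)^{2} = 587^{2} = 344569$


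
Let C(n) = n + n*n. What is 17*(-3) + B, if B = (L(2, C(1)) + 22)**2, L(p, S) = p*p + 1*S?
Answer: 733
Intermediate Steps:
C(n) = n + n**2
L(p, S) = S + p**2 (L(p, S) = p**2 + S = S + p**2)
B = 784 (B = ((1*(1 + 1) + 2**2) + 22)**2 = ((1*2 + 4) + 22)**2 = ((2 + 4) + 22)**2 = (6 + 22)**2 = 28**2 = 784)
17*(-3) + B = 17*(-3) + 784 = -51 + 784 = 733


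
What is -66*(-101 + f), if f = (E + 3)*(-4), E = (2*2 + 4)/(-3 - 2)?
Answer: 35178/5 ≈ 7035.6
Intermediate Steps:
E = -8/5 (E = (4 + 4)/(-5) = 8*(-1/5) = -8/5 ≈ -1.6000)
f = -28/5 (f = (-8/5 + 3)*(-4) = (7/5)*(-4) = -28/5 ≈ -5.6000)
-66*(-101 + f) = -66*(-101 - 28/5) = -66*(-533/5) = 35178/5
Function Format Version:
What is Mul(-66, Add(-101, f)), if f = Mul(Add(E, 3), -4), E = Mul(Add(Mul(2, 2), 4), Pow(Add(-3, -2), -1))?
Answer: Rational(35178, 5) ≈ 7035.6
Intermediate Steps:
E = Rational(-8, 5) (E = Mul(Add(4, 4), Pow(-5, -1)) = Mul(8, Rational(-1, 5)) = Rational(-8, 5) ≈ -1.6000)
f = Rational(-28, 5) (f = Mul(Add(Rational(-8, 5), 3), -4) = Mul(Rational(7, 5), -4) = Rational(-28, 5) ≈ -5.6000)
Mul(-66, Add(-101, f)) = Mul(-66, Add(-101, Rational(-28, 5))) = Mul(-66, Rational(-533, 5)) = Rational(35178, 5)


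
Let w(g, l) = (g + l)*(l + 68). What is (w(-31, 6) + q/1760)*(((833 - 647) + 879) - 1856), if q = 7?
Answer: 2575490463/1760 ≈ 1.4633e+6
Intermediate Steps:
w(g, l) = (68 + l)*(g + l) (w(g, l) = (g + l)*(68 + l) = (68 + l)*(g + l))
(w(-31, 6) + q/1760)*(((833 - 647) + 879) - 1856) = ((6² + 68*(-31) + 68*6 - 31*6) + 7/1760)*(((833 - 647) + 879) - 1856) = ((36 - 2108 + 408 - 186) + 7*(1/1760))*((186 + 879) - 1856) = (-1850 + 7/1760)*(1065 - 1856) = -3255993/1760*(-791) = 2575490463/1760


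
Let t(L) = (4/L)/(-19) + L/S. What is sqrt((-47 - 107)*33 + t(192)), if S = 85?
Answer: I*sqrt(1907871953745)/19380 ≈ 71.272*I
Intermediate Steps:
t(L) = -4/(19*L) + L/85 (t(L) = (4/L)/(-19) + L/85 = (4/L)*(-1/19) + L*(1/85) = -4/(19*L) + L/85)
sqrt((-47 - 107)*33 + t(192)) = sqrt((-47 - 107)*33 + (-4/19/192 + (1/85)*192)) = sqrt(-154*33 + (-4/19*1/192 + 192/85)) = sqrt(-5082 + (-1/912 + 192/85)) = sqrt(-5082 + 175019/77520) = sqrt(-393781621/77520) = I*sqrt(1907871953745)/19380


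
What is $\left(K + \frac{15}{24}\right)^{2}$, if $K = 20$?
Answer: $\frac{27225}{64} \approx 425.39$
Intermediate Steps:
$\left(K + \frac{15}{24}\right)^{2} = \left(20 + \frac{15}{24}\right)^{2} = \left(20 + 15 \cdot \frac{1}{24}\right)^{2} = \left(20 + \frac{5}{8}\right)^{2} = \left(\frac{165}{8}\right)^{2} = \frac{27225}{64}$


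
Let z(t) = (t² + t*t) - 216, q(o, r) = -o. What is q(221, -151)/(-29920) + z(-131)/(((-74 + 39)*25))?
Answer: -12003037/308000 ≈ -38.971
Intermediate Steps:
z(t) = -216 + 2*t² (z(t) = (t² + t²) - 216 = 2*t² - 216 = -216 + 2*t²)
q(221, -151)/(-29920) + z(-131)/(((-74 + 39)*25)) = -1*221/(-29920) + (-216 + 2*(-131)²)/(((-74 + 39)*25)) = -221*(-1/29920) + (-216 + 2*17161)/((-35*25)) = 13/1760 + (-216 + 34322)/(-875) = 13/1760 + 34106*(-1/875) = 13/1760 - 34106/875 = -12003037/308000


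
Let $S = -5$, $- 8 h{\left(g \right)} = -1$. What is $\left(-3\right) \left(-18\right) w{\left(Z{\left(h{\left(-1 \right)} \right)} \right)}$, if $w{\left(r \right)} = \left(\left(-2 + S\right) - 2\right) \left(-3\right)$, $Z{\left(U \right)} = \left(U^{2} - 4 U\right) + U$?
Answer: $1458$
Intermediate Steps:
$h{\left(g \right)} = \frac{1}{8}$ ($h{\left(g \right)} = \left(- \frac{1}{8}\right) \left(-1\right) = \frac{1}{8}$)
$Z{\left(U \right)} = U^{2} - 3 U$
$w{\left(r \right)} = 27$ ($w{\left(r \right)} = \left(\left(-2 - 5\right) - 2\right) \left(-3\right) = \left(-7 - 2\right) \left(-3\right) = \left(-9\right) \left(-3\right) = 27$)
$\left(-3\right) \left(-18\right) w{\left(Z{\left(h{\left(-1 \right)} \right)} \right)} = \left(-3\right) \left(-18\right) 27 = 54 \cdot 27 = 1458$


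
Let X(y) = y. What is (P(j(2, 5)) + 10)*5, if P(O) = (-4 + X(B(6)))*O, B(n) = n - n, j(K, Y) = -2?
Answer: 90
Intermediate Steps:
B(n) = 0
P(O) = -4*O (P(O) = (-4 + 0)*O = -4*O)
(P(j(2, 5)) + 10)*5 = (-4*(-2) + 10)*5 = (8 + 10)*5 = 18*5 = 90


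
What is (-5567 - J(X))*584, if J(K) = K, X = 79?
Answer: -3297264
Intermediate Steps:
(-5567 - J(X))*584 = (-5567 - 1*79)*584 = (-5567 - 79)*584 = -5646*584 = -3297264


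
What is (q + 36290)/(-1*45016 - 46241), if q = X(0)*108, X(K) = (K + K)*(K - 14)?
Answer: -1910/4803 ≈ -0.39767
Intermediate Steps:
X(K) = 2*K*(-14 + K) (X(K) = (2*K)*(-14 + K) = 2*K*(-14 + K))
q = 0 (q = (2*0*(-14 + 0))*108 = (2*0*(-14))*108 = 0*108 = 0)
(q + 36290)/(-1*45016 - 46241) = (0 + 36290)/(-1*45016 - 46241) = 36290/(-45016 - 46241) = 36290/(-91257) = 36290*(-1/91257) = -1910/4803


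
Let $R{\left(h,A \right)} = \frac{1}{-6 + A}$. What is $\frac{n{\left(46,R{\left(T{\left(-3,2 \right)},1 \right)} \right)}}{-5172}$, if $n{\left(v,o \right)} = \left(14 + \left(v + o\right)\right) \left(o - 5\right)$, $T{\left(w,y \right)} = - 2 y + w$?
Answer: $\frac{3887}{64650} \approx 0.060124$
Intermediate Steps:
$T{\left(w,y \right)} = w - 2 y$
$n{\left(v,o \right)} = \left(-5 + o\right) \left(14 + o + v\right)$ ($n{\left(v,o \right)} = \left(14 + \left(o + v\right)\right) \left(-5 + o\right) = \left(14 + o + v\right) \left(-5 + o\right) = \left(-5 + o\right) \left(14 + o + v\right)$)
$\frac{n{\left(46,R{\left(T{\left(-3,2 \right)},1 \right)} \right)}}{-5172} = \frac{-70 + \left(\frac{1}{-6 + 1}\right)^{2} - 230 + \frac{9}{-6 + 1} + \frac{1}{-6 + 1} \cdot 46}{-5172} = \left(-70 + \left(\frac{1}{-5}\right)^{2} - 230 + \frac{9}{-5} + \frac{1}{-5} \cdot 46\right) \left(- \frac{1}{5172}\right) = \left(-70 + \left(- \frac{1}{5}\right)^{2} - 230 + 9 \left(- \frac{1}{5}\right) - \frac{46}{5}\right) \left(- \frac{1}{5172}\right) = \left(-70 + \frac{1}{25} - 230 - \frac{9}{5} - \frac{46}{5}\right) \left(- \frac{1}{5172}\right) = \left(- \frac{7774}{25}\right) \left(- \frac{1}{5172}\right) = \frac{3887}{64650}$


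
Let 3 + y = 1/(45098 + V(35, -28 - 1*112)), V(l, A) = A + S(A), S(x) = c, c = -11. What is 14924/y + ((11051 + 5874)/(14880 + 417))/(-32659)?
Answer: -83778988256746561/16841001012330 ≈ -4974.7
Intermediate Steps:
S(x) = -11
V(l, A) = -11 + A (V(l, A) = A - 11 = -11 + A)
y = -134840/44947 (y = -3 + 1/(45098 + (-11 + (-28 - 1*112))) = -3 + 1/(45098 + (-11 + (-28 - 112))) = -3 + 1/(45098 + (-11 - 140)) = -3 + 1/(45098 - 151) = -3 + 1/44947 = -134840/44947 ≈ -3.0000)
14924/y + ((11051 + 5874)/(14880 + 417))/(-32659) = 14924/(-134840/44947) + ((11051 + 5874)/(14880 + 417))/(-32659) = 14924*(-44947/134840) + (16925/15297)*(-1/32659) = -167697257/33710 + (16925*(1/15297))*(-1/32659) = -167697257/33710 + (16925/15297)*(-1/32659) = -167697257/33710 - 16925/499584723 = -83778988256746561/16841001012330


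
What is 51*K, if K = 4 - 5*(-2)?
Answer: 714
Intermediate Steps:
K = 14 (K = 4 + 10 = 14)
51*K = 51*14 = 714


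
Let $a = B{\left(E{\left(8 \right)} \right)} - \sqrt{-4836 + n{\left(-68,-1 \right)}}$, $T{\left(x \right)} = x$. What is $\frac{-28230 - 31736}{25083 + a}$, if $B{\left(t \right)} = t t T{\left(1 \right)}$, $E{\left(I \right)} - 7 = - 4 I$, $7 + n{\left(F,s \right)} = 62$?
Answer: $- \frac{1541605928}{660906045} - \frac{59966 i \sqrt{4781}}{660906045} \approx -2.3326 - 0.0062737 i$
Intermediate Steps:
$n{\left(F,s \right)} = 55$ ($n{\left(F,s \right)} = -7 + 62 = 55$)
$E{\left(I \right)} = 7 - 4 I$
$B{\left(t \right)} = t^{2}$ ($B{\left(t \right)} = t t 1 = t^{2} \cdot 1 = t^{2}$)
$a = 625 - i \sqrt{4781}$ ($a = \left(7 - 32\right)^{2} - \sqrt{-4836 + 55} = \left(7 - 32\right)^{2} - \sqrt{-4781} = \left(-25\right)^{2} - i \sqrt{4781} = 625 - i \sqrt{4781} \approx 625.0 - 69.145 i$)
$\frac{-28230 - 31736}{25083 + a} = \frac{-28230 - 31736}{25083 + \left(625 - i \sqrt{4781}\right)} = - \frac{59966}{25708 - i \sqrt{4781}}$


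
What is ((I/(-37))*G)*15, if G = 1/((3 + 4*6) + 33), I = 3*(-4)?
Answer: 3/37 ≈ 0.081081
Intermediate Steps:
I = -12
G = 1/60 (G = 1/((3 + 24) + 33) = 1/(27 + 33) = 1/60 ≈ 0.016667)
((I/(-37))*G)*15 = (-12/(-37)*(1/60))*15 = (-12*(-1/37)*(1/60))*15 = ((12/37)*(1/60))*15 = (1/185)*15 = 3/37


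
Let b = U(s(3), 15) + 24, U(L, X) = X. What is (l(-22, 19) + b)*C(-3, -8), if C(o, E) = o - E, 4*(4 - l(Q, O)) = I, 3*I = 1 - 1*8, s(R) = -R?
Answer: 2615/12 ≈ 217.92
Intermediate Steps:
I = -7/3 (I = (1 - 1*8)/3 = (1 - 8)/3 = (1/3)*(-7) = -7/3 ≈ -2.3333)
b = 39 (b = 15 + 24 = 39)
l(Q, O) = 55/12 (l(Q, O) = 4 - 1/4*(-7/3) = 4 + 7/12 = 55/12)
(l(-22, 19) + b)*C(-3, -8) = (55/12 + 39)*(-3 - 1*(-8)) = 523*(-3 + 8)/12 = (523/12)*5 = 2615/12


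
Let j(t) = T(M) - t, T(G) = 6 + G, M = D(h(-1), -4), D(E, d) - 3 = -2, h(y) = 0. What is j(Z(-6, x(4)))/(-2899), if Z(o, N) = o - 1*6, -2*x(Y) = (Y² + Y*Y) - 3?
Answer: -19/2899 ≈ -0.0065540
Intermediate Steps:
D(E, d) = 1 (D(E, d) = 3 - 2 = 1)
M = 1
x(Y) = 3/2 - Y² (x(Y) = -((Y² + Y*Y) - 3)/2 = -((Y² + Y²) - 3)/2 = -(2*Y² - 3)/2 = -(-3 + 2*Y²)/2 = 3/2 - Y²)
Z(o, N) = -6 + o (Z(o, N) = o - 6 = -6 + o)
j(t) = 7 - t (j(t) = (6 + 1) - t = 7 - t)
j(Z(-6, x(4)))/(-2899) = (7 - (-6 - 6))/(-2899) = (7 - 1*(-12))*(-1/2899) = (7 + 12)*(-1/2899) = 19*(-1/2899) = -19/2899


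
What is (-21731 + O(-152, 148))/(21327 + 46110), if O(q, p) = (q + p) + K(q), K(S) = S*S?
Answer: 1369/67437 ≈ 0.020300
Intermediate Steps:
K(S) = S**2
O(q, p) = p + q + q**2 (O(q, p) = (q + p) + q**2 = (p + q) + q**2 = p + q + q**2)
(-21731 + O(-152, 148))/(21327 + 46110) = (-21731 + (148 - 152 + (-152)**2))/(21327 + 46110) = (-21731 + (148 - 152 + 23104))/67437 = (-21731 + 23100)*(1/67437) = 1369*(1/67437) = 1369/67437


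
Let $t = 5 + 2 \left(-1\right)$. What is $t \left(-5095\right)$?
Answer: $-15285$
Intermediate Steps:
$t = 3$ ($t = 5 - 2 = 3$)
$t \left(-5095\right) = 3 \left(-5095\right) = -15285$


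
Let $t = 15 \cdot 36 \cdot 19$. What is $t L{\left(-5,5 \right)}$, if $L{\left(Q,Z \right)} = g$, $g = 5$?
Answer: $51300$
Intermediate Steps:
$L{\left(Q,Z \right)} = 5$
$t = 10260$ ($t = 540 \cdot 19 = 10260$)
$t L{\left(-5,5 \right)} = 10260 \cdot 5 = 51300$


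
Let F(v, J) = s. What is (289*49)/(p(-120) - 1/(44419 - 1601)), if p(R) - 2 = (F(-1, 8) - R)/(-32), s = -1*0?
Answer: -1212691396/149865 ≈ -8091.9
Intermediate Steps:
s = 0
F(v, J) = 0
p(R) = 2 + R/32 (p(R) = 2 + (0 - R)/(-32) = 2 - R*(-1/32) = 2 + R/32)
(289*49)/(p(-120) - 1/(44419 - 1601)) = (289*49)/((2 + (1/32)*(-120)) - 1/(44419 - 1601)) = 14161/((2 - 15/4) - 1/42818) = 14161/(-7/4 - 1*1/42818) = 14161/(-7/4 - 1/42818) = 14161/(-149865/85636) = 14161*(-85636/149865) = -1212691396/149865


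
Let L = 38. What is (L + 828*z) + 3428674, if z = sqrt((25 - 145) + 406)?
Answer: 3428712 + 828*sqrt(286) ≈ 3.4427e+6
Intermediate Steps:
z = sqrt(286) (z = sqrt(-120 + 406) = sqrt(286) ≈ 16.912)
(L + 828*z) + 3428674 = (38 + 828*sqrt(286)) + 3428674 = 3428712 + 828*sqrt(286)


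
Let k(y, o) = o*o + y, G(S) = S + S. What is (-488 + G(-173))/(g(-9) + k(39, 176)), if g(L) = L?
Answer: -417/15503 ≈ -0.026898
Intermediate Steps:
G(S) = 2*S
k(y, o) = y + o² (k(y, o) = o² + y = y + o²)
(-488 + G(-173))/(g(-9) + k(39, 176)) = (-488 + 2*(-173))/(-9 + (39 + 176²)) = (-488 - 346)/(-9 + (39 + 30976)) = -834/(-9 + 31015) = -834/31006 = -834*1/31006 = -417/15503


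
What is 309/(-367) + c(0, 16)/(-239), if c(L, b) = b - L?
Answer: -79723/87713 ≈ -0.90891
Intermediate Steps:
309/(-367) + c(0, 16)/(-239) = 309/(-367) + (16 - 1*0)/(-239) = 309*(-1/367) + (16 + 0)*(-1/239) = -309/367 + 16*(-1/239) = -309/367 - 16/239 = -79723/87713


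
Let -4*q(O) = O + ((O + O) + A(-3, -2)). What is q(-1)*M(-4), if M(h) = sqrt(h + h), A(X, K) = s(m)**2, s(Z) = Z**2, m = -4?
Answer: -253*I*sqrt(2)/2 ≈ -178.9*I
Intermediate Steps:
A(X, K) = 256 (A(X, K) = ((-4)**2)**2 = 16**2 = 256)
M(h) = sqrt(2)*sqrt(h) (M(h) = sqrt(2*h) = sqrt(2)*sqrt(h))
q(O) = -64 - 3*O/4 (q(O) = -(O + ((O + O) + 256))/4 = -(O + (2*O + 256))/4 = -(O + (256 + 2*O))/4 = -(256 + 3*O)/4 = -64 - 3*O/4)
q(-1)*M(-4) = (-64 - 3/4*(-1))*(sqrt(2)*sqrt(-4)) = (-64 + 3/4)*(sqrt(2)*(2*I)) = -253*I*sqrt(2)/2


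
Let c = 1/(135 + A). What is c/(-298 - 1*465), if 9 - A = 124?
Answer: -1/15260 ≈ -6.5531e-5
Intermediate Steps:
A = -115 (A = 9 - 1*124 = 9 - 124 = -115)
c = 1/20 (c = 1/(135 - 115) = 1/20 ≈ 0.050000)
c/(-298 - 1*465) = 1/(20*(-298 - 1*465)) = 1/(20*(-298 - 465)) = (1/20)/(-763) = (1/20)*(-1/763) = -1/15260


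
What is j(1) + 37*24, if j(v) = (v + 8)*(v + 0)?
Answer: 897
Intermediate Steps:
j(v) = v*(8 + v) (j(v) = (8 + v)*v = v*(8 + v))
j(1) + 37*24 = 1*(8 + 1) + 37*24 = 1*9 + 888 = 9 + 888 = 897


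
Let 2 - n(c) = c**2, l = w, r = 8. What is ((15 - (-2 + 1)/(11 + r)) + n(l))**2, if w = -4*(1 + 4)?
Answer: 52940176/361 ≈ 1.4665e+5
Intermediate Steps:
w = -20 (w = -4*5 = -20)
l = -20
n(c) = 2 - c**2
((15 - (-2 + 1)/(11 + r)) + n(l))**2 = ((15 - (-2 + 1)/(11 + 8)) + (2 - 1*(-20)**2))**2 = ((15 - (-1)/19) + (2 - 1*400))**2 = ((15 - (-1)/19) + (2 - 400))**2 = ((15 - 1*(-1/19)) - 398)**2 = ((15 + 1/19) - 398)**2 = (286/19 - 398)**2 = (-7276/19)**2 = 52940176/361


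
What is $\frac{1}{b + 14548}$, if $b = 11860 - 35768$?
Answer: $- \frac{1}{9360} \approx -0.00010684$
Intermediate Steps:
$b = -23908$
$\frac{1}{b + 14548} = \frac{1}{-23908 + 14548} = \frac{1}{-9360} = - \frac{1}{9360}$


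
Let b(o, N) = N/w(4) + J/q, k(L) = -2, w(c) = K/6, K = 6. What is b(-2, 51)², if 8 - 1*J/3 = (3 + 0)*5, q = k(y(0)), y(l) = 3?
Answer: 15129/4 ≈ 3782.3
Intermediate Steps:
w(c) = 1 (w(c) = 6/6 = 6*(⅙) = 1)
q = -2
J = -21 (J = 24 - 3*(3 + 0)*5 = 24 - 9*5 = 24 - 3*15 = 24 - 45 = -21)
b(o, N) = 21/2 + N (b(o, N) = N/1 - 21/(-2) = N*1 - 21*(-½) = N + 21/2 = 21/2 + N)
b(-2, 51)² = (21/2 + 51)² = (123/2)² = 15129/4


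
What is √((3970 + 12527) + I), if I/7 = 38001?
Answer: 2*√70626 ≈ 531.51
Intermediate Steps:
I = 266007 (I = 7*38001 = 266007)
√((3970 + 12527) + I) = √((3970 + 12527) + 266007) = √(16497 + 266007) = √282504 = 2*√70626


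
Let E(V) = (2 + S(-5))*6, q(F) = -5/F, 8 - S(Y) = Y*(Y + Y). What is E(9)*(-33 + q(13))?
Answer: 104160/13 ≈ 8012.3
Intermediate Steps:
S(Y) = 8 - 2*Y² (S(Y) = 8 - Y*(Y + Y) = 8 - Y*2*Y = 8 - 2*Y²)
E(V) = -240 (E(V) = (2 + (8 - 2*(-5)²))*6 = (2 + (8 - 2*25))*6 = (2 + (8 - 50))*6 = (2 - 42)*6 = -40*6 = -240)
E(9)*(-33 + q(13)) = -240*(-33 - 5/13) = -240*(-434/13) = 104160/13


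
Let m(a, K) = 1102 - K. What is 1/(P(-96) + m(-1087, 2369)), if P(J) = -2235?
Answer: -1/3502 ≈ -0.00028555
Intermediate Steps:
1/(P(-96) + m(-1087, 2369)) = 1/(-2235 + (1102 - 1*2369)) = 1/(-2235 + (1102 - 2369)) = 1/(-2235 - 1267) = 1/(-3502) = -1/3502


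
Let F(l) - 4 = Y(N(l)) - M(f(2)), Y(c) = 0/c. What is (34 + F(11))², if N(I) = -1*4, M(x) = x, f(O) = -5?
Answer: 1849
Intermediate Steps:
N(I) = -4
Y(c) = 0
F(l) = 9 (F(l) = 4 + (0 - 1*(-5)) = 4 + (0 + 5) = 4 + 5 = 9)
(34 + F(11))² = (34 + 9)² = 43² = 1849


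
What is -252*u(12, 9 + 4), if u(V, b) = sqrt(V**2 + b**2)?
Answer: -252*sqrt(313) ≈ -4458.3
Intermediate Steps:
-252*u(12, 9 + 4) = -252*sqrt(12**2 + (9 + 4)**2) = -252*sqrt(144 + 13**2) = -252*sqrt(144 + 169) = -252*sqrt(313)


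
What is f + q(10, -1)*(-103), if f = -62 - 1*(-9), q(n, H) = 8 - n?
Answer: 153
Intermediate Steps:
f = -53 (f = -62 + 9 = -53)
f + q(10, -1)*(-103) = -53 + (8 - 1*10)*(-103) = -53 + (8 - 10)*(-103) = -53 - 2*(-103) = -53 + 206 = 153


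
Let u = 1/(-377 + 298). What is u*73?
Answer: -73/79 ≈ -0.92405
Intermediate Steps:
u = -1/79 (u = 1/(-79) = -1/79 ≈ -0.012658)
u*73 = -1/79*73 = -73/79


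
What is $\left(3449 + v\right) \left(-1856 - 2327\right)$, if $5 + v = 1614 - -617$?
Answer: $-23738525$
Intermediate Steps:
$v = 2226$ ($v = -5 + \left(1614 - -617\right) = -5 + \left(1614 + 617\right) = -5 + 2231 = 2226$)
$\left(3449 + v\right) \left(-1856 - 2327\right) = \left(3449 + 2226\right) \left(-1856 - 2327\right) = 5675 \left(-4183\right) = -23738525$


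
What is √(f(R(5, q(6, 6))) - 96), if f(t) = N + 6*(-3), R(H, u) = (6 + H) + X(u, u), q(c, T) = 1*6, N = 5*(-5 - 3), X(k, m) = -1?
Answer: I*√154 ≈ 12.41*I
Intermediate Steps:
N = -40 (N = 5*(-8) = -40)
q(c, T) = 6
R(H, u) = 5 + H (R(H, u) = (6 + H) - 1 = 5 + H)
f(t) = -58 (f(t) = -40 + 6*(-3) = -40 - 18 = -58)
√(f(R(5, q(6, 6))) - 96) = √(-58 - 96) = √(-154) = I*√154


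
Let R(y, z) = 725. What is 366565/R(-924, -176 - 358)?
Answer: 73313/145 ≈ 505.61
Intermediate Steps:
366565/R(-924, -176 - 358) = 366565/725 = 366565*(1/725) = 73313/145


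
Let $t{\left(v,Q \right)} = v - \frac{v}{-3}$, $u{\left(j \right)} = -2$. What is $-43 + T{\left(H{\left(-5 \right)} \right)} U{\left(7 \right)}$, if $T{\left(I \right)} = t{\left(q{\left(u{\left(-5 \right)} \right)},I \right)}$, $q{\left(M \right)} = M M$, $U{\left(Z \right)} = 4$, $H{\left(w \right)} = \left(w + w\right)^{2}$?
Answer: $- \frac{65}{3} \approx -21.667$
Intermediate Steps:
$H{\left(w \right)} = 4 w^{2}$ ($H{\left(w \right)} = \left(2 w\right)^{2} = 4 w^{2}$)
$q{\left(M \right)} = M^{2}$
$t{\left(v,Q \right)} = \frac{4 v}{3}$ ($t{\left(v,Q \right)} = v - v \left(- \frac{1}{3}\right) = v - - \frac{v}{3} = v + \frac{v}{3} = \frac{4 v}{3}$)
$T{\left(I \right)} = \frac{16}{3}$ ($T{\left(I \right)} = \frac{4 \left(-2\right)^{2}}{3} = \frac{4}{3} \cdot 4 = \frac{16}{3}$)
$-43 + T{\left(H{\left(-5 \right)} \right)} U{\left(7 \right)} = -43 + \frac{16}{3} \cdot 4 = -43 + \frac{64}{3} = - \frac{65}{3}$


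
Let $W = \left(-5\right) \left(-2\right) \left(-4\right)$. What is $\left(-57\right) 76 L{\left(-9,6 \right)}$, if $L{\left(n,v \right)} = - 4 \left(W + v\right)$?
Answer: $-589152$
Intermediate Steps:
$W = -40$ ($W = 10 \left(-4\right) = -40$)
$L{\left(n,v \right)} = 160 - 4 v$ ($L{\left(n,v \right)} = - 4 \left(-40 + v\right) = 160 - 4 v$)
$\left(-57\right) 76 L{\left(-9,6 \right)} = \left(-57\right) 76 \left(160 - 24\right) = - 4332 \left(160 - 24\right) = \left(-4332\right) 136 = -589152$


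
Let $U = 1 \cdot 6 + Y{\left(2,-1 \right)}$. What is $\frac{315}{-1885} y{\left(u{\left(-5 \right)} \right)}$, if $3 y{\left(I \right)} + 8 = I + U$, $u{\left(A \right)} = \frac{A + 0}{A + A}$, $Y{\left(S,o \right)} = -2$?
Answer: $\frac{147}{754} \approx 0.19496$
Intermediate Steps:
$U = 4$ ($U = 1 \cdot 6 - 2 = 6 - 2 = 4$)
$u{\left(A \right)} = \frac{1}{2}$ ($u{\left(A \right)} = \frac{A}{2 A} = A \frac{1}{2 A} = \frac{1}{2}$)
$y{\left(I \right)} = - \frac{4}{3} + \frac{I}{3}$ ($y{\left(I \right)} = - \frac{8}{3} + \frac{I + 4}{3} = - \frac{8}{3} + \frac{4 + I}{3} = - \frac{8}{3} + \left(\frac{4}{3} + \frac{I}{3}\right) = - \frac{4}{3} + \frac{I}{3}$)
$\frac{315}{-1885} y{\left(u{\left(-5 \right)} \right)} = \frac{315}{-1885} \left(- \frac{4}{3} + \frac{1}{3} \cdot \frac{1}{2}\right) = 315 \left(- \frac{1}{1885}\right) \left(- \frac{4}{3} + \frac{1}{6}\right) = \left(- \frac{63}{377}\right) \left(- \frac{7}{6}\right) = \frac{147}{754}$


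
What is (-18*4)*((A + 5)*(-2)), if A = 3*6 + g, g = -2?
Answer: 3024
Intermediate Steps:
A = 16 (A = 3*6 - 2 = 18 - 2 = 16)
(-18*4)*((A + 5)*(-2)) = (-18*4)*((16 + 5)*(-2)) = -1512*(-2) = -72*(-42) = 3024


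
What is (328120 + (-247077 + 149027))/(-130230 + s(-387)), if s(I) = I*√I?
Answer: -1109704300/630289389 + 3297670*I*√43/210096463 ≈ -1.7606 + 0.10293*I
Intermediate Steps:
s(I) = I^(3/2)
(328120 + (-247077 + 149027))/(-130230 + s(-387)) = (328120 + (-247077 + 149027))/(-130230 + (-387)^(3/2)) = (328120 - 98050)/(-130230 - 1161*I*√43) = 230070/(-130230 - 1161*I*√43)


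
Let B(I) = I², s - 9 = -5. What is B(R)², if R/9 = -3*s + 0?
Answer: 136048896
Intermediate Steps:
s = 4 (s = 9 - 5 = 4)
R = -108 (R = 9*(-3*4 + 0) = 9*(-12 + 0) = 9*(-12) = -108)
B(R)² = ((-108)²)² = 11664² = 136048896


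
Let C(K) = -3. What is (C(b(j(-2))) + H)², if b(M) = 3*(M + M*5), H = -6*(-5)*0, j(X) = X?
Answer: 9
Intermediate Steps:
H = 0 (H = 30*0 = 0)
b(M) = 18*M (b(M) = 3*(M + 5*M) = 3*(6*M) = 18*M)
(C(b(j(-2))) + H)² = (-3 + 0)² = (-3)² = 9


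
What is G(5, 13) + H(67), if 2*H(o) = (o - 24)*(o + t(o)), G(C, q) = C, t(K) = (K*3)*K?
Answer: 290986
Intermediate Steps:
t(K) = 3*K² (t(K) = (3*K)*K = 3*K²)
H(o) = (-24 + o)*(o + 3*o²)/2 (H(o) = ((o - 24)*(o + 3*o²))/2 = ((-24 + o)*(o + 3*o²))/2 = (-24 + o)*(o + 3*o²)/2)
G(5, 13) + H(67) = 5 + (½)*67*(-24 - 71*67 + 3*67²) = 5 + (½)*67*(-24 - 4757 + 3*4489) = 5 + (½)*67*(-24 - 4757 + 13467) = 5 + (½)*67*8686 = 5 + 290981 = 290986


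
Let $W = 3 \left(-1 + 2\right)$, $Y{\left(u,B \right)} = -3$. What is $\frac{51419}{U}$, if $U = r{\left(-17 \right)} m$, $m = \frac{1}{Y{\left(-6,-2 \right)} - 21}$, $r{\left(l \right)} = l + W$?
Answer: $\frac{617028}{7} \approx 88147.0$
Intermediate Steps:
$W = 3$ ($W = 3 \cdot 1 = 3$)
$r{\left(l \right)} = 3 + l$ ($r{\left(l \right)} = l + 3 = 3 + l$)
$m = - \frac{1}{24}$ ($m = \frac{1}{-3 - 21} = \frac{1}{-24} = - \frac{1}{24} \approx -0.041667$)
$U = \frac{7}{12}$ ($U = \left(3 - 17\right) \left(- \frac{1}{24}\right) = \left(-14\right) \left(- \frac{1}{24}\right) = \frac{7}{12} \approx 0.58333$)
$\frac{51419}{U} = \frac{51419}{\frac{7}{12}} = 51419 \cdot \frac{12}{7} = \frac{617028}{7}$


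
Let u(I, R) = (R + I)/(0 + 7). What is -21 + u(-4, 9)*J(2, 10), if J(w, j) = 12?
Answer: -87/7 ≈ -12.429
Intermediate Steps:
u(I, R) = I/7 + R/7 (u(I, R) = (I + R)/7 = (I + R)*(⅐) = I/7 + R/7)
-21 + u(-4, 9)*J(2, 10) = -21 + ((⅐)*(-4) + (⅐)*9)*12 = -21 + (-4/7 + 9/7)*12 = -21 + (5/7)*12 = -21 + 60/7 = -87/7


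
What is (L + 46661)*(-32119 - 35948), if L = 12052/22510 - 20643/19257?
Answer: -32779361720871504/10320835 ≈ -3.1760e+9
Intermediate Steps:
L = -5537823/10320835 (L = 12052*(1/22510) - 20643*1/19257 = 6026/11255 - 983/917 = -5537823/10320835 ≈ -0.53657)
(L + 46661)*(-32119 - 35948) = (-5537823/10320835 + 46661)*(-32119 - 35948) = (481574944112/10320835)*(-68067) = -32779361720871504/10320835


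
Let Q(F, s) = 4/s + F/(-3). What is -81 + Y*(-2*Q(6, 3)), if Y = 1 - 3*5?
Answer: -299/3 ≈ -99.667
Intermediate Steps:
Q(F, s) = 4/s - F/3 (Q(F, s) = 4/s + F*(-1/3) = 4/s - F/3)
Y = -14 (Y = 1 - 15 = -14)
-81 + Y*(-2*Q(6, 3)) = -81 - (-28)*(4/3 - 1/3*6) = -81 - (-28)*(4*(1/3) - 2) = -81 - (-28)*(4/3 - 2) = -81 - (-28)*(-2)/3 = -81 - 14*4/3 = -81 - 56/3 = -299/3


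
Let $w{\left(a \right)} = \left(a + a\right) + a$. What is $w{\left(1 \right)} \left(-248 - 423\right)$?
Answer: $-2013$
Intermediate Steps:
$w{\left(a \right)} = 3 a$ ($w{\left(a \right)} = 2 a + a = 3 a$)
$w{\left(1 \right)} \left(-248 - 423\right) = 3 \cdot 1 \left(-248 - 423\right) = 3 \left(-671\right) = -2013$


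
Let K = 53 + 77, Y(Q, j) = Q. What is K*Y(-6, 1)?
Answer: -780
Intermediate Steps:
K = 130
K*Y(-6, 1) = 130*(-6) = -780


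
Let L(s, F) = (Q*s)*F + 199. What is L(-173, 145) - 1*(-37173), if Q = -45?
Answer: 1166197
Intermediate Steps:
L(s, F) = 199 - 45*F*s (L(s, F) = (-45*s)*F + 199 = -45*F*s + 199 = 199 - 45*F*s)
L(-173, 145) - 1*(-37173) = (199 - 45*145*(-173)) - 1*(-37173) = (199 + 1128825) + 37173 = 1129024 + 37173 = 1166197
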